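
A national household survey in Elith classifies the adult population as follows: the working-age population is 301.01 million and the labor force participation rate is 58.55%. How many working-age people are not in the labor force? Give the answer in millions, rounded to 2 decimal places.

About 124.77 million are not in the labor force.

Share not in the labor force = 1 − 0.5855 = 0.4145.
Not in labor force = 0.4145 × 301.01 ≈ 124.77 million.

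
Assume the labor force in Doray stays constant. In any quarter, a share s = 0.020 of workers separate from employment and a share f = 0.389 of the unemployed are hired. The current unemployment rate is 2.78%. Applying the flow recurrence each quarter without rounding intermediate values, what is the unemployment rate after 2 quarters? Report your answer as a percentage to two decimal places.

With a fixed labor force, u_{t+1} = u_t + s·(1−u_t) − f·u_t = u_t·(1−s−f) + s.
Here 1−s−f = 0.591 and s = 0.020.
u_1 = 0.027800 × 0.591 + 0.020 = 0.036430.
u_2 = 0.036430 × 0.591 + 0.020 = 0.041530.

Unemployment rate after two quarters ≈ 4.15%.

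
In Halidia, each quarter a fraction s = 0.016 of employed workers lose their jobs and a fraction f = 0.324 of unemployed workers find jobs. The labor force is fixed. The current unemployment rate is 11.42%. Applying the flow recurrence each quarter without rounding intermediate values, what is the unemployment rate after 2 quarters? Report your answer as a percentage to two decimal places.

Unemployment rate after two quarters ≈ 7.63%.

With a fixed labor force, u_{t+1} = u_t + s·(1−u_t) − f·u_t = u_t·(1−s−f) + s.
Here 1−s−f = 0.660 and s = 0.016.
u_1 = 0.114200 × 0.660 + 0.016 = 0.091372.
u_2 = 0.091372 × 0.660 + 0.016 = 0.076306.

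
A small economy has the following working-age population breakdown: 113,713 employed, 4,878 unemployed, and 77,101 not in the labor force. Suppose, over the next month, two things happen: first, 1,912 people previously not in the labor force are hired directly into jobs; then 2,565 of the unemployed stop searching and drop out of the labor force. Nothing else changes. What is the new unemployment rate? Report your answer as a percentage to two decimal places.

Initially, labor force = 113,713 + 4,878 = 118,591, so u = 4,878/118,591 = 4.11%.
After the first change, employed and labor force both rise by 1,912; unemployed unchanged → E = 115,625, U = 4,878, labor force = 120,503.
After the second change, unemployed and labor force both fall by 2,565 → E = 115,625, U = 2,313, labor force = 117,938.
New unemployment rate = 2,313 / 117,938 = 1.96%.

New unemployment rate ≈ 1.96%.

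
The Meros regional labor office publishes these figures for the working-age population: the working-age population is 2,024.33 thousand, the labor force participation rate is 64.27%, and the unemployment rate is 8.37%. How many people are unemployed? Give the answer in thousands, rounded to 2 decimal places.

About 108.90 thousand are unemployed.

Labor force = 0.6427 × 2,024.33 = 1,301.04 thousand.
Unemployed = 0.0837 × 1,301.04 ≈ 108.90 thousand.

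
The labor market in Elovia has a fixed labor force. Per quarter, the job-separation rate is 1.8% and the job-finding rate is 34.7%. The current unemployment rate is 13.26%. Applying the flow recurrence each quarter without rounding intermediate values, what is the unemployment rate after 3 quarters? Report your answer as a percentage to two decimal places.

With a fixed labor force, u_{t+1} = u_t + s·(1−u_t) − f·u_t = u_t·(1−s−f) + s.
Here 1−s−f = 0.635 and s = 0.018.
u_1 = 0.132600 × 0.635 + 0.018 = 0.102201.
u_2 = 0.102201 × 0.635 + 0.018 = 0.082898.
u_3 = 0.082898 × 0.635 + 0.018 = 0.070640.

Unemployment rate after three quarters ≈ 7.06%.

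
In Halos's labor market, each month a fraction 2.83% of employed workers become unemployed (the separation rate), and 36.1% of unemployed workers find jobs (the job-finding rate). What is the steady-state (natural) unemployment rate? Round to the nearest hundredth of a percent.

Steady-state unemployment rate ≈ 7.27%.

At steady state the flows balance: s·E = f·U, so U/(E+U) = s/(s+f).
u* = 2.83 / (2.83 + 36.1) = 2.83 / 38.93 = 7.27%.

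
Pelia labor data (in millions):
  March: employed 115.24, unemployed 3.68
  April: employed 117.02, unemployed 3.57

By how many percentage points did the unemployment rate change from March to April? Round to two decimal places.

The unemployment rate changed by −0.13 percentage points.

March: labor force = 115.24 + 3.68 = 118.92; u = 3.68/118.92 = 3.09%.
April: labor force = 117.02 + 3.57 = 120.59; u = 3.57/120.59 = 2.96%.
Change = 2.96% − 3.09% = −0.13 pp.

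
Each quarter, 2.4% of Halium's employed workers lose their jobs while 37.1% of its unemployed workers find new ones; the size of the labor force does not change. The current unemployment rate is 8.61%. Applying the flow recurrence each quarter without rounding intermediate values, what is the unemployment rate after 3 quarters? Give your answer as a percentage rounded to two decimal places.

Unemployment rate after three quarters ≈ 6.64%.

With a fixed labor force, u_{t+1} = u_t + s·(1−u_t) − f·u_t = u_t·(1−s−f) + s.
Here 1−s−f = 0.605 and s = 0.024.
u_1 = 0.086100 × 0.605 + 0.024 = 0.076091.
u_2 = 0.076091 × 0.605 + 0.024 = 0.070035.
u_3 = 0.070035 × 0.605 + 0.024 = 0.066371.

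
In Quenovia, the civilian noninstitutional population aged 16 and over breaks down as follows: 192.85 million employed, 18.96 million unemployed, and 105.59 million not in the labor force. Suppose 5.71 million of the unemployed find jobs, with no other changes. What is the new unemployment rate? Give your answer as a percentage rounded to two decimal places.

New unemployment rate ≈ 6.26%.

Initially, labor force = 192.85 + 18.96 = 211.81 million, so u = 18.96/211.81 = 8.95%.
After the change, unemployed falls and employed rises by 5.71; labor force unchanged → E = 198.56, U = 13.25, labor force = 211.81 million.
New unemployment rate = 13.25 / 211.81 = 6.26%.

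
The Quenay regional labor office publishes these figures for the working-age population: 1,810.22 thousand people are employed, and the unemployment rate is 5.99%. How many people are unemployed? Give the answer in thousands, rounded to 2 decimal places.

Let U be the number unemployed. The labor force is E + U, and U/(E+U) = 0.0599.
So U = 0.0599 × 1,810.22 / (1 − 0.0599) = 108.4322 / 0.9401 ≈ 115.34 thousand.

About 115.34 thousand are unemployed.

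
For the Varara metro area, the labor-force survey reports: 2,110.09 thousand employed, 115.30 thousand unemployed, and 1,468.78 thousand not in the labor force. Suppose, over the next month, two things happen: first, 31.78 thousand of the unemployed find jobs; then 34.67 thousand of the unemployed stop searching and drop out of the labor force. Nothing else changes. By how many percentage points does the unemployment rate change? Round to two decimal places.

Initially, labor force = 2,110.09 + 115.30 = 2,225.39 thousand, so u = 115.30/2,225.39 = 5.18%.
After the first change, unemployed falls and employed rises by 31.78; labor force unchanged → E = 2,141.87, U = 83.52, labor force = 2,225.39 thousand.
After the second change, unemployed and labor force both fall by 34.67 → E = 2,141.87, U = 48.85, labor force = 2,190.72 thousand.
New unemployment rate = 48.85 / 2,190.72 = 2.23%.
Change = 2.23% − 5.18% = −2.95 percentage points.

The unemployment rate changes by −2.95 percentage points.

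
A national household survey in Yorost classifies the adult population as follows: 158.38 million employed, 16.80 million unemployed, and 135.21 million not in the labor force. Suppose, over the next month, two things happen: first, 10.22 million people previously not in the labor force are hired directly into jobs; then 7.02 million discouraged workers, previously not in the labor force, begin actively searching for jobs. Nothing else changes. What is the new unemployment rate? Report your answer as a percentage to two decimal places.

New unemployment rate ≈ 12.38%.

Initially, labor force = 158.38 + 16.80 = 175.18 million, so u = 16.80/175.18 = 9.59%.
After the first change, employed and labor force both rise by 10.22; unemployed unchanged → E = 168.60, U = 16.80, labor force = 185.40 million.
After the second change, unemployed and labor force both rise by 7.02 → E = 168.60, U = 23.82, labor force = 192.42 million.
New unemployment rate = 23.82 / 192.42 = 12.38%.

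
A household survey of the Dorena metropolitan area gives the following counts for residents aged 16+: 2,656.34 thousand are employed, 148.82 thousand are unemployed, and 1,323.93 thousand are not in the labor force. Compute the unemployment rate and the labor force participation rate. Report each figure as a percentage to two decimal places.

Labor force = employed + unemployed = 2,656.34 + 148.82 = 2,805.16 thousand.
Working-age population = 2,805.16 + 1,323.93 = 4,129.09 thousand.
Unemployment rate = 148.82 / 2,805.16 = 5.31%.
Labor force participation rate = 2,805.16 / 4,129.09 = 67.94%.

Unemployment rate ≈ 5.31%; labor force participation rate ≈ 67.94%.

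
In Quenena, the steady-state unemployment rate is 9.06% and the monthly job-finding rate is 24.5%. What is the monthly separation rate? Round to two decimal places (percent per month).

Separation rate ≈ 2.44% per month.

From u* = s/(s+f): s = u·f/(1−u).
s = 0.0906 × 24.5 / (1 − 0.0906) = 2.2197 / 0.9094 ≈ 2.44% per month.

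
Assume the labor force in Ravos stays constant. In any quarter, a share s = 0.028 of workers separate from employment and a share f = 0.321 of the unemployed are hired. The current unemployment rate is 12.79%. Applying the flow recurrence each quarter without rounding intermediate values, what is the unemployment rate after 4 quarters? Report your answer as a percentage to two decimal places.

Unemployment rate after four quarters ≈ 8.88%.

With a fixed labor force, u_{t+1} = u_t + s·(1−u_t) − f·u_t = u_t·(1−s−f) + s.
Here 1−s−f = 0.651 and s = 0.028.
u_1 = 0.127900 × 0.651 + 0.028 = 0.111263.
u_2 = 0.111263 × 0.651 + 0.028 = 0.100432.
u_3 = 0.100432 × 0.651 + 0.028 = 0.093381.
u_4 = 0.093381 × 0.651 + 0.028 = 0.088791.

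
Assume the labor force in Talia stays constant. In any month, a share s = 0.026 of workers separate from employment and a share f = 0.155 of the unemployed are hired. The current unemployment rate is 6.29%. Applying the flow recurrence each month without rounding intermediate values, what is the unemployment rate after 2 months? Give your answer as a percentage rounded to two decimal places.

With a fixed labor force, u_{t+1} = u_t + s·(1−u_t) − f·u_t = u_t·(1−s−f) + s.
Here 1−s−f = 0.819 and s = 0.026.
u_1 = 0.062900 × 0.819 + 0.026 = 0.077515.
u_2 = 0.077515 × 0.819 + 0.026 = 0.089485.

Unemployment rate after two months ≈ 8.95%.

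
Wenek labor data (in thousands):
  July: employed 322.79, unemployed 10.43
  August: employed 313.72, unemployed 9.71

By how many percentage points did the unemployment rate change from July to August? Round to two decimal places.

The unemployment rate changed by −0.13 percentage points.

July: labor force = 322.79 + 10.43 = 333.22; u = 10.43/333.22 = 3.13%.
August: labor force = 313.72 + 9.71 = 323.43; u = 9.71/323.43 = 3.00%.
Change = 3.00% − 3.13% = −0.13 pp.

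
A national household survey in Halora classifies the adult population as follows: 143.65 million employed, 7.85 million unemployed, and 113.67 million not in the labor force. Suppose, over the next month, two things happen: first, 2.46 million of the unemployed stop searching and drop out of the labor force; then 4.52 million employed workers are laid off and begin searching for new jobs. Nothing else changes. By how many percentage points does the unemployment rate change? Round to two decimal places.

Initially, labor force = 143.65 + 7.85 = 151.50 million, so u = 7.85/151.50 = 5.18%.
After the first change, unemployed and labor force both fall by 2.46 → E = 143.65, U = 5.39, labor force = 149.04 million.
After the second change, employed falls and unemployed rises by 4.52; labor force unchanged → E = 139.13, U = 9.91, labor force = 149.04 million.
New unemployment rate = 9.91 / 149.04 = 6.65%.
Change = 6.65% − 5.18% = +1.47 percentage points.

The unemployment rate changes by +1.47 percentage points.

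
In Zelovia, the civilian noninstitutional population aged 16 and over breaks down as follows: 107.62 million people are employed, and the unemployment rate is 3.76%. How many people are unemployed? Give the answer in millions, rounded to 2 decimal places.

About 4.20 million are unemployed.

Let U be the number unemployed. The labor force is E + U, and U/(E+U) = 0.0376.
So U = 0.0376 × 107.62 / (1 − 0.0376) = 4.0465 / 0.9624 ≈ 4.20 million.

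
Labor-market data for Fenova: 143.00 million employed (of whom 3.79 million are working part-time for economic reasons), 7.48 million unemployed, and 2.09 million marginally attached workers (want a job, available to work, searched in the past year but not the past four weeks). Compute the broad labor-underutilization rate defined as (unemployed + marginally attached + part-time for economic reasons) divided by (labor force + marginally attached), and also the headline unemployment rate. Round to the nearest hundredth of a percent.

Labor force = 143.00 + 7.48 = 150.48 million.
Numerator = 7.48 + 2.09 + 3.79 = 13.36 million.
Denominator = 150.48 + 2.09 = 152.57 million.
Broad rate = 13.36 / 152.57 = 8.76%.
Headline unemployment rate = 7.48 / 150.48 = 4.97%.

Broad underutilization rate ≈ 8.76%; headline unemployment rate ≈ 4.97%.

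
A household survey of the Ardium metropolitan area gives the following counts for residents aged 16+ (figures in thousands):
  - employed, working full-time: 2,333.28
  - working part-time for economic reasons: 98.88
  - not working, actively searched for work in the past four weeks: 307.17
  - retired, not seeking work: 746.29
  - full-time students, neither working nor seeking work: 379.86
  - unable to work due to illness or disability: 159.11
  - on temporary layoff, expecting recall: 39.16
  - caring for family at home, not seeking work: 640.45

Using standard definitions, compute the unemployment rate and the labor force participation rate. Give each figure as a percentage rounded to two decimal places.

Unemployment rate ≈ 12.46%; labor force participation rate ≈ 59.06%.

Employed = 2,333.28 + 98.88 = 2,432.16 thousand (anyone who worked, including part-time for economic reasons, counts as employed).
Unemployed = 307.17 + 39.16 = 346.33 thousand (jobless and actively searching, or on temporary layoff).
Labor force = 2,432.16 + 346.33 = 2,778.49 thousand.
Not in labor force = 746.29 + 379.86 + 159.11 + 640.45 = 1,925.71 thousand (those not working and not actively searching are outside the labor force).
Civilian working-age population = 2,778.49 + 1,925.71 = 4,704.20 thousand.
Unemployment rate = 346.33 / 2,778.49 = 12.46%.
Labor force participation rate = 2,778.49 / 4,704.20 = 59.06%.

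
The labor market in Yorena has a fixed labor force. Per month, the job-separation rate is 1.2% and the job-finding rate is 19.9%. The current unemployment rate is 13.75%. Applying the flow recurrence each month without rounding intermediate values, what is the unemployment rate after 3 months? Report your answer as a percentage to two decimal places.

With a fixed labor force, u_{t+1} = u_t + s·(1−u_t) − f·u_t = u_t·(1−s−f) + s.
Here 1−s−f = 0.789 and s = 0.012.
u_1 = 0.137500 × 0.789 + 0.012 = 0.120488.
u_2 = 0.120488 × 0.789 + 0.012 = 0.107065.
u_3 = 0.107065 × 0.789 + 0.012 = 0.096474.

Unemployment rate after three months ≈ 9.65%.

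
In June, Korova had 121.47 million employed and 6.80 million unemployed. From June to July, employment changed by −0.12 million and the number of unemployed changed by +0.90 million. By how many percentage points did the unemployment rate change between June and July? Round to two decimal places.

June: labor force = 121.47 + 6.80 = 128.27; u = 6.80/128.27 = 5.30%.
July: labor force = 121.35 + 7.70 = 129.05; u = 7.70/129.05 = 5.97%.
Change = 5.97% − 5.30% = +0.67 pp.

The unemployment rate changed by +0.67 percentage points.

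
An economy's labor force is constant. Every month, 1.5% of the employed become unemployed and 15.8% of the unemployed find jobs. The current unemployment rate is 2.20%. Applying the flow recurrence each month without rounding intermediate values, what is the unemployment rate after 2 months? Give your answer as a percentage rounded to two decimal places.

Unemployment rate after two months ≈ 4.25%.

With a fixed labor force, u_{t+1} = u_t + s·(1−u_t) − f·u_t = u_t·(1−s−f) + s.
Here 1−s−f = 0.827 and s = 0.015.
u_1 = 0.022000 × 0.827 + 0.015 = 0.033194.
u_2 = 0.033194 × 0.827 + 0.015 = 0.042451.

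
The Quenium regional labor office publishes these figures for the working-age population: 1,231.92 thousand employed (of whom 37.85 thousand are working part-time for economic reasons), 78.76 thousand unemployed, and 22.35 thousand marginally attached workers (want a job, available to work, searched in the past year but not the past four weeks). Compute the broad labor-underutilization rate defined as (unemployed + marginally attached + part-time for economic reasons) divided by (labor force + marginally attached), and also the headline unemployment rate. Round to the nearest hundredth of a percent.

Broad underutilization rate ≈ 10.42%; headline unemployment rate ≈ 6.01%.

Labor force = 1,231.92 + 78.76 = 1,310.68 thousand.
Numerator = 78.76 + 22.35 + 37.85 = 138.96 thousand.
Denominator = 1,310.68 + 22.35 = 1,333.03 thousand.
Broad rate = 138.96 / 1,333.03 = 10.42%.
Headline unemployment rate = 78.76 / 1,310.68 = 6.01%.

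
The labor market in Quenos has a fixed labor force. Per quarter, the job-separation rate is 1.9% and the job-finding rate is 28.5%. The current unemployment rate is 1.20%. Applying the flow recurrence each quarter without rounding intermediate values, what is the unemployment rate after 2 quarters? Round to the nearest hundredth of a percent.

With a fixed labor force, u_{t+1} = u_t + s·(1−u_t) − f·u_t = u_t·(1−s−f) + s.
Here 1−s−f = 0.696 and s = 0.019.
u_1 = 0.012000 × 0.696 + 0.019 = 0.027352.
u_2 = 0.027352 × 0.696 + 0.019 = 0.038037.

Unemployment rate after two quarters ≈ 3.80%.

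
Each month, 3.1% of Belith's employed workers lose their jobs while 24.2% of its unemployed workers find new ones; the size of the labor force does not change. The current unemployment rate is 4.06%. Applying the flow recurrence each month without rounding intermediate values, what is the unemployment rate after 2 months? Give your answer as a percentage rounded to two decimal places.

With a fixed labor force, u_{t+1} = u_t + s·(1−u_t) − f·u_t = u_t·(1−s−f) + s.
Here 1−s−f = 0.727 and s = 0.031.
u_1 = 0.040600 × 0.727 + 0.031 = 0.060516.
u_2 = 0.060516 × 0.727 + 0.031 = 0.074995.

Unemployment rate after two months ≈ 7.50%.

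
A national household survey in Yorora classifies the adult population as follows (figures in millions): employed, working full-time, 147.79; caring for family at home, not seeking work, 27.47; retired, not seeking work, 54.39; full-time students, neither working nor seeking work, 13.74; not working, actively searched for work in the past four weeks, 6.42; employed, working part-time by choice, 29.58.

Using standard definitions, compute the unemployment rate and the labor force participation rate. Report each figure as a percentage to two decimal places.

Unemployment rate ≈ 3.49%; labor force participation rate ≈ 65.78%.

Employed = 147.79 + 29.58 = 177.37 million.
Unemployed = 6.42 million.
Labor force = 177.37 + 6.42 = 183.79 million.
Not in labor force = 27.47 + 54.39 + 13.74 = 95.60 million (those not working and not actively searching are outside the labor force).
Civilian working-age population = 183.79 + 95.60 = 279.39 million.
Unemployment rate = 6.42 / 183.79 = 3.49%.
Labor force participation rate = 183.79 / 279.39 = 65.78%.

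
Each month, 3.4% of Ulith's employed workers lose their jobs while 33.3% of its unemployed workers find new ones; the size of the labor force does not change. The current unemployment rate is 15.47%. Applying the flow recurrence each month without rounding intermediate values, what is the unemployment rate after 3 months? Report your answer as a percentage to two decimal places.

Unemployment rate after three months ≈ 10.84%.

With a fixed labor force, u_{t+1} = u_t + s·(1−u_t) − f·u_t = u_t·(1−s−f) + s.
Here 1−s−f = 0.633 and s = 0.034.
u_1 = 0.154700 × 0.633 + 0.034 = 0.131925.
u_2 = 0.131925 × 0.633 + 0.034 = 0.117509.
u_3 = 0.117509 × 0.633 + 0.034 = 0.108383.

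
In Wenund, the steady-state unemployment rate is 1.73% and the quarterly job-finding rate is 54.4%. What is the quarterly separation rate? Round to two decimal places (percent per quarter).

Separation rate ≈ 0.96% per quarter.

From u* = s/(s+f): s = u·f/(1−u).
s = 0.0173 × 54.4 / (1 − 0.0173) = 0.9411 / 0.9827 ≈ 0.96% per quarter.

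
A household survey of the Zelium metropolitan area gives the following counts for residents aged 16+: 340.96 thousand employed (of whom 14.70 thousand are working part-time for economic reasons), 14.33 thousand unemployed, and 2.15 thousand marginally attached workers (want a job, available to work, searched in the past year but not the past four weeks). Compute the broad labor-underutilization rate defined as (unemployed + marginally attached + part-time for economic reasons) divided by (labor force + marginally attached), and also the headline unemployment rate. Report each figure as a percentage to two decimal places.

Broad underutilization rate ≈ 8.72%; headline unemployment rate ≈ 4.03%.

Labor force = 340.96 + 14.33 = 355.29 thousand.
Numerator = 14.33 + 2.15 + 14.70 = 31.18 thousand.
Denominator = 355.29 + 2.15 = 357.44 thousand.
Broad rate = 31.18 / 357.44 = 8.72%.
Headline unemployment rate = 14.33 / 355.29 = 4.03%.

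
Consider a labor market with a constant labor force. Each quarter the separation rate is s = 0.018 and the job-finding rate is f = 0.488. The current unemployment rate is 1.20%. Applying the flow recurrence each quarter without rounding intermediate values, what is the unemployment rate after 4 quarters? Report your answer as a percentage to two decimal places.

Unemployment rate after four quarters ≈ 3.42%.

With a fixed labor force, u_{t+1} = u_t + s·(1−u_t) − f·u_t = u_t·(1−s−f) + s.
Here 1−s−f = 0.494 and s = 0.018.
u_1 = 0.012000 × 0.494 + 0.018 = 0.023928.
u_2 = 0.023928 × 0.494 + 0.018 = 0.029820.
u_3 = 0.029820 × 0.494 + 0.018 = 0.032731.
u_4 = 0.032731 × 0.494 + 0.018 = 0.034169.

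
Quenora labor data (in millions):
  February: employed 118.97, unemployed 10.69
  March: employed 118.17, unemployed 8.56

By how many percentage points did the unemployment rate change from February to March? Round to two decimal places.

The unemployment rate changed by −1.49 percentage points.

February: labor force = 118.97 + 10.69 = 129.66; u = 10.69/129.66 = 8.24%.
March: labor force = 118.17 + 8.56 = 126.73; u = 8.56/126.73 = 6.75%.
Change = 6.75% − 8.24% = −1.49 pp.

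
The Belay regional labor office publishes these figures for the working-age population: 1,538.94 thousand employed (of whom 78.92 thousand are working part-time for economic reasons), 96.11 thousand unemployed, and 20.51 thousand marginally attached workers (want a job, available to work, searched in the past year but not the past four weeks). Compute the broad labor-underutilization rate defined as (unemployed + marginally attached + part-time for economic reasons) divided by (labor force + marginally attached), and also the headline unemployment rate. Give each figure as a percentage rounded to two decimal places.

Labor force = 1,538.94 + 96.11 = 1,635.05 thousand.
Numerator = 96.11 + 20.51 + 78.92 = 195.54 thousand.
Denominator = 1,635.05 + 20.51 = 1,655.56 thousand.
Broad rate = 195.54 / 1,655.56 = 11.81%.
Headline unemployment rate = 96.11 / 1,635.05 = 5.88%.

Broad underutilization rate ≈ 11.81%; headline unemployment rate ≈ 5.88%.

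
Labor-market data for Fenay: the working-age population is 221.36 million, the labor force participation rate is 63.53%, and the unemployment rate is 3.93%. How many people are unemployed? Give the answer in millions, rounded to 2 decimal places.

About 5.53 million are unemployed.

Labor force = 0.6353 × 221.36 = 140.63 million.
Unemployed = 0.0393 × 140.63 ≈ 5.53 million.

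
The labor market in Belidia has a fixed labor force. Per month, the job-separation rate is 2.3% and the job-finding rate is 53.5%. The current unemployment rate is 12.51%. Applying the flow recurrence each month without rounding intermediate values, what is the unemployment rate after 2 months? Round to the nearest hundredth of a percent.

Unemployment rate after two months ≈ 5.76%.

With a fixed labor force, u_{t+1} = u_t + s·(1−u_t) − f·u_t = u_t·(1−s−f) + s.
Here 1−s−f = 0.442 and s = 0.023.
u_1 = 0.125100 × 0.442 + 0.023 = 0.078294.
u_2 = 0.078294 × 0.442 + 0.023 = 0.057606.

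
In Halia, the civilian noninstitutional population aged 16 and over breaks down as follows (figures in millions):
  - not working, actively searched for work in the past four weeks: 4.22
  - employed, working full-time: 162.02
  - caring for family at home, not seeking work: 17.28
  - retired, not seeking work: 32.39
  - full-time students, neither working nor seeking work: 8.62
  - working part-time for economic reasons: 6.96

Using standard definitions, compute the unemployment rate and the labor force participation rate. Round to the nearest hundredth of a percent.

Employed = 162.02 + 6.96 = 168.98 million (anyone who worked, including part-time for economic reasons, counts as employed).
Unemployed = 4.22 million.
Labor force = 168.98 + 4.22 = 173.20 million.
Not in labor force = 17.28 + 32.39 + 8.62 = 58.29 million (those not working and not actively searching are outside the labor force).
Civilian working-age population = 173.20 + 58.29 = 231.49 million.
Unemployment rate = 4.22 / 173.20 = 2.44%.
Labor force participation rate = 173.20 / 231.49 = 74.82%.

Unemployment rate ≈ 2.44%; labor force participation rate ≈ 74.82%.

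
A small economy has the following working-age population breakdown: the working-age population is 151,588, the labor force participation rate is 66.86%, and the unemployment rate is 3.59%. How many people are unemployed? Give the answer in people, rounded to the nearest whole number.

About 3,639 are unemployed.

Labor force = 0.6686 × 151,588 = 101,352.
Unemployed = 0.0359 × 101,352 ≈ 3,639.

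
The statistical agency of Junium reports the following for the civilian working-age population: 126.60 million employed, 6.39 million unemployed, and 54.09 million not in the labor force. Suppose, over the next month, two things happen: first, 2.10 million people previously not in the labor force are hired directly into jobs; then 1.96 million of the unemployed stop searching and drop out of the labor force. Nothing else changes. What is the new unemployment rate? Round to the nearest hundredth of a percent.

Initially, labor force = 126.60 + 6.39 = 132.99 million, so u = 6.39/132.99 = 4.80%.
After the first change, employed and labor force both rise by 2.10; unemployed unchanged → E = 128.70, U = 6.39, labor force = 135.09 million.
After the second change, unemployed and labor force both fall by 1.96 → E = 128.70, U = 4.43, labor force = 133.13 million.
New unemployment rate = 4.43 / 133.13 = 3.33%.

New unemployment rate ≈ 3.33%.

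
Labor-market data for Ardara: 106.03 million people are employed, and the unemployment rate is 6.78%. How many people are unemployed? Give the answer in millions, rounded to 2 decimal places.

Let U be the number unemployed. The labor force is E + U, and U/(E+U) = 0.0678.
So U = 0.0678 × 106.03 / (1 − 0.0678) = 7.1888 / 0.9322 ≈ 7.71 million.

About 7.71 million are unemployed.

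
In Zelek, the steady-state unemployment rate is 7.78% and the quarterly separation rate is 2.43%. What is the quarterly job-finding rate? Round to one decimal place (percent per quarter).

Job-finding rate ≈ 28.8% per quarter.

From u* = s/(s+f): f = s·(1−u)/u.
f = 2.43 × (1 − 0.0778) / 0.0778 = 2.2409 / 0.0778 ≈ 28.8% per quarter.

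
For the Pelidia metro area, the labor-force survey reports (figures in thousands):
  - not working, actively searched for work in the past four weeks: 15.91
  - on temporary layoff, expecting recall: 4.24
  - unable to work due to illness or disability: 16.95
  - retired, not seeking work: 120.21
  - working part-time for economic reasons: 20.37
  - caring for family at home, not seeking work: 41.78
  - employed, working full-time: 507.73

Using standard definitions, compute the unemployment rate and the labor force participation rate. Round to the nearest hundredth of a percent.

Unemployment rate ≈ 3.68%; labor force participation rate ≈ 75.39%.

Employed = 20.37 + 507.73 = 528.10 thousand (anyone who worked, including part-time for economic reasons, counts as employed).
Unemployed = 15.91 + 4.24 = 20.15 thousand (jobless and actively searching, or on temporary layoff).
Labor force = 528.10 + 20.15 = 548.25 thousand.
Not in labor force = 16.95 + 120.21 + 41.78 = 178.94 thousand (those not working and not actively searching are outside the labor force).
Civilian working-age population = 548.25 + 178.94 = 727.19 thousand.
Unemployment rate = 20.15 / 548.25 = 3.68%.
Labor force participation rate = 548.25 / 727.19 = 75.39%.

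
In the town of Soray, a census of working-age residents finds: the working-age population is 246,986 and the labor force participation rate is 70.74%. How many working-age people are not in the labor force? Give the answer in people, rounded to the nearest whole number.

Share not in the labor force = 1 − 0.7074 = 0.2926.
Not in labor force = 0.2926 × 246,986 ≈ 72,268.

About 72,268 are not in the labor force.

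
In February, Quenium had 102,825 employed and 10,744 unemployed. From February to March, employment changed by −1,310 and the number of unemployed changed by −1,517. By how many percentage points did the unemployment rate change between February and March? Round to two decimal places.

The unemployment rate changed by −1.13 percentage points.

February: labor force = 102,825 + 10,744 = 113,569; u = 10,744/113,569 = 9.46%.
March: labor force = 101,515 + 9,227 = 110,742; u = 9,227/110,742 = 8.33%.
Change = 8.33% − 9.46% = −1.13 pp.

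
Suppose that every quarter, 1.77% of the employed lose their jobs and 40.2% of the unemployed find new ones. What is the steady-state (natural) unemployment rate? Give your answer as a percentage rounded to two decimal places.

At steady state the flows balance: s·E = f·U, so U/(E+U) = s/(s+f).
u* = 1.77 / (1.77 + 40.2) = 1.77 / 41.97 = 4.22%.

Steady-state unemployment rate ≈ 4.22%.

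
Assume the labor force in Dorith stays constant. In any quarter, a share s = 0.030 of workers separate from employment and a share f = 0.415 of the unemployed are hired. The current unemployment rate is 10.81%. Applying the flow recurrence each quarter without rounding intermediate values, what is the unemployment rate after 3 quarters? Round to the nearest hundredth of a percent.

With a fixed labor force, u_{t+1} = u_t + s·(1−u_t) − f·u_t = u_t·(1−s−f) + s.
Here 1−s−f = 0.555 and s = 0.030.
u_1 = 0.108100 × 0.555 + 0.030 = 0.089996.
u_2 = 0.089996 × 0.555 + 0.030 = 0.079948.
u_3 = 0.079948 × 0.555 + 0.030 = 0.074371.

Unemployment rate after three quarters ≈ 7.44%.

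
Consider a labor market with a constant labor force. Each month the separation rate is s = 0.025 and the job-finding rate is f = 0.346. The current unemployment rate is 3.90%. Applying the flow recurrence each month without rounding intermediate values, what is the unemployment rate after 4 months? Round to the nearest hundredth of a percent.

Unemployment rate after four months ≈ 6.29%.

With a fixed labor force, u_{t+1} = u_t + s·(1−u_t) − f·u_t = u_t·(1−s−f) + s.
Here 1−s−f = 0.629 and s = 0.025.
u_1 = 0.039000 × 0.629 + 0.025 = 0.049531.
u_2 = 0.049531 × 0.629 + 0.025 = 0.056155.
u_3 = 0.056155 × 0.629 + 0.025 = 0.060321.
u_4 = 0.060321 × 0.629 + 0.025 = 0.062942.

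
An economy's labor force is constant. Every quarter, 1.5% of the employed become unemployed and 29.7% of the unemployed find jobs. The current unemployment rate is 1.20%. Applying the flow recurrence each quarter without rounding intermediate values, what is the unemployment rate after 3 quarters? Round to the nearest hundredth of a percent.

Unemployment rate after three quarters ≈ 3.63%.

With a fixed labor force, u_{t+1} = u_t + s·(1−u_t) − f·u_t = u_t·(1−s−f) + s.
Here 1−s−f = 0.688 and s = 0.015.
u_1 = 0.012000 × 0.688 + 0.015 = 0.023256.
u_2 = 0.023256 × 0.688 + 0.015 = 0.031000.
u_3 = 0.031000 × 0.688 + 0.015 = 0.036328.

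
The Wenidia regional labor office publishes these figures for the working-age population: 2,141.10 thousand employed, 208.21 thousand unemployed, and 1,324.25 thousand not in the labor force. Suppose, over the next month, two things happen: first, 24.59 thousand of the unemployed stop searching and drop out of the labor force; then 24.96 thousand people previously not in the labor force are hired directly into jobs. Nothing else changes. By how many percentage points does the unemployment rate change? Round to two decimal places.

Initially, labor force = 2,141.10 + 208.21 = 2,349.31 thousand, so u = 208.21/2,349.31 = 8.86%.
After the first change, unemployed and labor force both fall by 24.59 → E = 2,141.10, U = 183.62, labor force = 2,324.72 thousand.
After the second change, employed and labor force both rise by 24.96; unemployed unchanged → E = 2,166.06, U = 183.62, labor force = 2,349.68 thousand.
New unemployment rate = 183.62 / 2,349.68 = 7.81%.
Change = 7.81% − 8.86% = −1.05 percentage points.

The unemployment rate changes by −1.05 percentage points.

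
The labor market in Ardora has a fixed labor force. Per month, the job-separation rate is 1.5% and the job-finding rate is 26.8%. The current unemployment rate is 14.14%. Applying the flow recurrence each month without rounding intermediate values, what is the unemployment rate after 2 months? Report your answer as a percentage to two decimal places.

Unemployment rate after two months ≈ 9.84%.

With a fixed labor force, u_{t+1} = u_t + s·(1−u_t) − f·u_t = u_t·(1−s−f) + s.
Here 1−s−f = 0.717 and s = 0.015.
u_1 = 0.141400 × 0.717 + 0.015 = 0.116384.
u_2 = 0.116384 × 0.717 + 0.015 = 0.098447.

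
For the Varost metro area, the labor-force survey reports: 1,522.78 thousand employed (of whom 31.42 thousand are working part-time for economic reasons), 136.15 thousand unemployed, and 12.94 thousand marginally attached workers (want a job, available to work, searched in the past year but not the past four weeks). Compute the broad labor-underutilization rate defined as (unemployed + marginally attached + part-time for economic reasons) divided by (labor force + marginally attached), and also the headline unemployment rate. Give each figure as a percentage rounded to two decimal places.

Labor force = 1,522.78 + 136.15 = 1,658.93 thousand.
Numerator = 136.15 + 12.94 + 31.42 = 180.51 thousand.
Denominator = 1,658.93 + 12.94 = 1,671.87 thousand.
Broad rate = 180.51 / 1,671.87 = 10.80%.
Headline unemployment rate = 136.15 / 1,658.93 = 8.21%.

Broad underutilization rate ≈ 10.80%; headline unemployment rate ≈ 8.21%.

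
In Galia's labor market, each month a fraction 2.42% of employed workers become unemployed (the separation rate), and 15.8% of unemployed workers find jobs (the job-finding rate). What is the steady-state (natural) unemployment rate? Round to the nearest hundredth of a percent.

Steady-state unemployment rate ≈ 13.28%.

At steady state the flows balance: s·E = f·U, so U/(E+U) = s/(s+f).
u* = 2.42 / (2.42 + 15.8) = 2.42 / 18.22 = 13.28%.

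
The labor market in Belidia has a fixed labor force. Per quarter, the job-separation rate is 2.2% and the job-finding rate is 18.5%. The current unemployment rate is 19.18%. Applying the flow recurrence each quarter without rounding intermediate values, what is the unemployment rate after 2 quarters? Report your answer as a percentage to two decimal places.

With a fixed labor force, u_{t+1} = u_t + s·(1−u_t) − f·u_t = u_t·(1−s−f) + s.
Here 1−s−f = 0.793 and s = 0.022.
u_1 = 0.191800 × 0.793 + 0.022 = 0.174097.
u_2 = 0.174097 × 0.793 + 0.022 = 0.160059.

Unemployment rate after two quarters ≈ 16.01%.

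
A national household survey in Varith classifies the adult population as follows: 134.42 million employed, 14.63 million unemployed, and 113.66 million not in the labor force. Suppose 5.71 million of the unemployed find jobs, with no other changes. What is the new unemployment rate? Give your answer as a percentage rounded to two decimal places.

Initially, labor force = 134.42 + 14.63 = 149.05 million, so u = 14.63/149.05 = 9.82%.
After the change, unemployed falls and employed rises by 5.71; labor force unchanged → E = 140.13, U = 8.92, labor force = 149.05 million.
New unemployment rate = 8.92 / 149.05 = 5.98%.

New unemployment rate ≈ 5.98%.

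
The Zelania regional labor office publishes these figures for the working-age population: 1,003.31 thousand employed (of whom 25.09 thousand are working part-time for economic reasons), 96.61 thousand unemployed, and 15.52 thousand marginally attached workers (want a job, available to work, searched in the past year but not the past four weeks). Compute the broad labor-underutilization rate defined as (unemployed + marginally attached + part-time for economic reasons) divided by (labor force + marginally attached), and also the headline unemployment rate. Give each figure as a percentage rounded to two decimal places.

Broad underutilization rate ≈ 12.30%; headline unemployment rate ≈ 8.78%.

Labor force = 1,003.31 + 96.61 = 1,099.92 thousand.
Numerator = 96.61 + 15.52 + 25.09 = 137.22 thousand.
Denominator = 1,099.92 + 15.52 = 1,115.44 thousand.
Broad rate = 137.22 / 1,115.44 = 12.30%.
Headline unemployment rate = 96.61 / 1,099.92 = 8.78%.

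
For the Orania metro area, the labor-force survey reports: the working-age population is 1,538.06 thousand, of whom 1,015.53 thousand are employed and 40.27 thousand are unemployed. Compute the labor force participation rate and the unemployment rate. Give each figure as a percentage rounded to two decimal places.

Labor force = employed + unemployed = 1,015.53 + 40.27 = 1,055.80 thousand.
Unemployment rate = 40.27 / 1,055.80 = 3.81%.
Labor force participation rate = 1,055.80 / 1,538.06 = 68.64%.

Labor force participation rate ≈ 68.64%; unemployment rate ≈ 3.81%.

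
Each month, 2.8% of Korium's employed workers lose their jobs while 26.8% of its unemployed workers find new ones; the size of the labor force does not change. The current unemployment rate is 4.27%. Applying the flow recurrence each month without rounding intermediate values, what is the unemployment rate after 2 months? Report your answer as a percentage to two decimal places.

With a fixed labor force, u_{t+1} = u_t + s·(1−u_t) − f·u_t = u_t·(1−s−f) + s.
Here 1−s−f = 0.704 and s = 0.028.
u_1 = 0.042700 × 0.704 + 0.028 = 0.058061.
u_2 = 0.058061 × 0.704 + 0.028 = 0.068875.

Unemployment rate after two months ≈ 6.89%.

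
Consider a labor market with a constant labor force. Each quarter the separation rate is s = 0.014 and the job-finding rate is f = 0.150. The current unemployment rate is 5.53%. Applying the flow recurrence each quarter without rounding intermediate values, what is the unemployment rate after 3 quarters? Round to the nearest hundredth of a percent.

Unemployment rate after three quarters ≈ 6.78%.

With a fixed labor force, u_{t+1} = u_t + s·(1−u_t) − f·u_t = u_t·(1−s−f) + s.
Here 1−s−f = 0.836 and s = 0.014.
u_1 = 0.055300 × 0.836 + 0.014 = 0.060231.
u_2 = 0.060231 × 0.836 + 0.014 = 0.064353.
u_3 = 0.064353 × 0.836 + 0.014 = 0.067799.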